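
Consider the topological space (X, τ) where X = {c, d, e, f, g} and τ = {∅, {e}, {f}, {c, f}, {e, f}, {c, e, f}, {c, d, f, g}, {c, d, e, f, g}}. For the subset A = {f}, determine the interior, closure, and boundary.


int(A) = {f}, cl(A) = {c, d, f, g}, ∂A = {c, d, g}.

Closed sets in (X, τ) are complements of opens:
  closed(X, τ) = {∅, {e}, {d, g}, {c, d, g}, {d, e, g}, {c, d, e, g}, {c, d, f, g}, {c, d, e, f, g}}.
int(A) = ⋃ {U ∈ τ : U ⊆ A}. Opens contained in A: ∅, {f}.
Taking the union of these: int(A) = {f}.
cl(A) = ⋂ {C closed : A ⊆ C}. Closed sets containing A: {c, d, f, g}, {c, d, e, f, g}.
Intersecting these: cl(A) = {c, d, f, g}.
∂A = cl(A) ∖ int(A) = {c, d, f, g} ∖ {f} = {c, d, g}.


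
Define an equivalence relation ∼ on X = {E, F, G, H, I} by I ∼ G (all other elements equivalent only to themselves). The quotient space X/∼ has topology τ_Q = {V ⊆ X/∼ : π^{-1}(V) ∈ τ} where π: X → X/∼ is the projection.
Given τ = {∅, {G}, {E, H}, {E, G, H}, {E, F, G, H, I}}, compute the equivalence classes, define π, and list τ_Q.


X/∼ = {[E], [F], [G=I], [H]}; |τ_Q| = 3.

Equivalence classes: [E], [F], [G=I], [H].
Quotient map π: X → X/∼ sends E ↦ [E], F ↦ [F], G ↦ [G=I], H ↦ [H], I ↦ [G=I].
For each subset V ⊆ X/∼, compute π^{-1}(V) ⊆ X and check whether π^{-1}(V) ∈ τ. V is open in τ_Q iff π^{-1}(V) ∈ τ.
  V = {}: π^{-1}(V) = ∅ ∈ τ ✓.
  V = {[E]}: π^{-1}(V) = {E} ∉ τ ✗.
  V = {[F]}: π^{-1}(V) = {F} ∉ τ ✗.
  V = {[E], [F]}: π^{-1}(V) = {E, F} ∉ τ ✗.
  V = {[G=I]}: π^{-1}(V) = {G, I} ∉ τ ✗.
  V = {[E], [G=I]}: π^{-1}(V) = {E, G, I} ∉ τ ✗.
  V = {[F], [G=I]}: π^{-1}(V) = {F, G, I} ∉ τ ✗.
  V = {[E], [F], [G=I]}: π^{-1}(V) = {E, F, G, I} ∉ τ ✗.
  V = {[H]}: π^{-1}(V) = {H} ∉ τ ✗.
  V = {[E], [H]}: π^{-1}(V) = {E, H} ∈ τ ✓.
  V = {[F], [H]}: π^{-1}(V) = {F, H} ∉ τ ✗.
  V = {[E], [F], [H]}: π^{-1}(V) = {E, F, H} ∉ τ ✗.
  V = {[G=I], [H]}: π^{-1}(V) = {G, H, I} ∉ τ ✗.
  V = {[E], [G=I], [H]}: π^{-1}(V) = {E, G, H, I} ∉ τ ✗.
  V = {[F], [G=I], [H]}: π^{-1}(V) = {F, G, H, I} ∉ τ ✗.
  V = {[E], [F], [G=I], [H]}: π^{-1}(V) = {E, F, G, H, I} ∈ τ ✓.
Open sets in the quotient: τ_Q = {{}, {[E], [H]}, {[E], [F], [G=I], [H]}} (3 elements).


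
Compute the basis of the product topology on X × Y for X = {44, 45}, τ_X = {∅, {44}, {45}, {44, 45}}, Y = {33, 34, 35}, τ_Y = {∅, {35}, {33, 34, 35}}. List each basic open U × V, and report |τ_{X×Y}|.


Basis B = {∅ × ∅, {44} × {35}, {45} × {35}, {44, 45} × {35}, {44} × {33, 34, 35}, {45} × {33, 34, 35}, {44, 45} × {33, 34, 35}}; |τ_{X×Y}| = 9.

Enumerate products U × V with U ∈ τ_X, V ∈ τ_Y (deduplicated):
  ∅ × ∅ = {} (∅)
  {44} × {35} = {(44,35)}
  {45} × {35} = {(45,35)}
  {44, 45} × {35} = {(44,35), (45,35)}
  {44} × {33, 34, 35} = {(44,33), (44,34), (44,35)}
  {45} × {33, 34, 35} = {(45,33), (45,34), (45,35)}
  {44, 45} × {33, 34, 35} = {(44,33), (44,34), (44,35), (45,33), (45,34), (45,35)}
These 7 distinct sets form the basis B.
Close under arbitrary unions to get τ_{X×Y}; counting gives |τ_{X×Y}| = 9.


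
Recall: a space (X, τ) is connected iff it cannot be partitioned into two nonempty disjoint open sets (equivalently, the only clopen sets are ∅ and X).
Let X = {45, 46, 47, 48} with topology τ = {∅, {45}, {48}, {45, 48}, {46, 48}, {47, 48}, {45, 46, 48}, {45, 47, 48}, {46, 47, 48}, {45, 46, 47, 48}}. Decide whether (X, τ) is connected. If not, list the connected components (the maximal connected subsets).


(X, τ) is disconnected; components = [{45}, {46, 47, 48}].

Find clopen sets (U ∈ τ with X ∖ U ∈ τ):
  U = ∅, X ∖ U = {45, 46, 47, 48} — both open, so U is clopen.
  U = {45}, X ∖ U = {46, 47, 48} — both open, so U is clopen.
  U = {46, 47, 48}, X ∖ U = {45} — both open, so U is clopen.
  U = {45, 46, 47, 48}, X ∖ U = ∅ — both open, so U is clopen.
Nontrivial clopen(s) exist: e.g. {45}. So (X, τ) is disconnected.
Compute connected components by grouping points that agree on all clopens:
  component: {45}
  component: {46, 47, 48}


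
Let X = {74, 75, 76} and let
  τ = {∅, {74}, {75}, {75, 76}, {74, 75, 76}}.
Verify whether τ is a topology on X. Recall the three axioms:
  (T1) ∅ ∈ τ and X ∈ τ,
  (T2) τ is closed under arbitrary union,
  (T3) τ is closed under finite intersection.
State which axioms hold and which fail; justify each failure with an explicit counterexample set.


τ is NOT a topology on X.

Axiom (T1): ∅ ∈ τ? Yes; X ∈ τ? Yes.
Axiom (T2/T3): check pairwise unions and intersections of members of τ.
Counterexample for (T2): {74} ∪ {75} = {74, 75} ∉ τ. Therefore τ is NOT a topology.


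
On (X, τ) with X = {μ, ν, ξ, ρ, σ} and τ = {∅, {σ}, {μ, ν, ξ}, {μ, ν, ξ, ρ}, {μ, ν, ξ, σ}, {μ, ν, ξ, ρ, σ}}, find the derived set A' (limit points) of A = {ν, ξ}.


A' = {μ, ν, ξ, ρ}

For each x ∈ X, list the open sets U ∈ τ with x ∈ U, then check whether U ∩ (A ∖ {x}) ≠ ∅ for every such U.
  x = μ: opens ∋ x are {μ, ν, ξ}, {μ, ν, ξ, ρ}, {μ, ν, ξ, σ}, {μ, ν, ξ, ρ, σ}; each meets A ∖ {μ}, so x IS a limit point.
  x = ν: opens ∋ x are {μ, ν, ξ}, {μ, ν, ξ, ρ}, {μ, ν, ξ, σ}, {μ, ν, ξ, ρ, σ}; each meets A ∖ {ν}, so x IS a limit point.
  x = ξ: opens ∋ x are {μ, ν, ξ}, {μ, ν, ξ, ρ}, {μ, ν, ξ, σ}, {μ, ν, ξ, ρ, σ}; each meets A ∖ {ξ}, so x IS a limit point.
  x = ρ: opens ∋ x are {μ, ν, ξ, ρ}, {μ, ν, ξ, ρ, σ}; each meets A ∖ {ρ}, so x IS a limit point.
  x = σ: open {σ} ∋ x has {σ} ∩ (A ∖ {σ}) = ∅, so x is NOT a limit point.
Collecting: A' = {μ, ν, ξ, ρ}.


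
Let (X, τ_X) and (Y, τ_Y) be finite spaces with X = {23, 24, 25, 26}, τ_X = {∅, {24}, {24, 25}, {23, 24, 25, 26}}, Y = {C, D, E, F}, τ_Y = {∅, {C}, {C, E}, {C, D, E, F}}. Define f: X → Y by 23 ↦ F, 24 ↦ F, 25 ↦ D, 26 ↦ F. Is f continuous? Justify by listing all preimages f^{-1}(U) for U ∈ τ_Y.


f IS continuous.

Compute f^{-1}(U) for each U ∈ τ_Y:
  U = ∅: f^{-1}(U) = ∅ ∈ τ_X ✓.
  U = {C}: f^{-1}(U) = ∅ ∈ τ_X ✓.
  U = {C, E}: f^{-1}(U) = ∅ ∈ τ_X ✓.
  U = {C, D, E, F}: f^{-1}(U) = {23, 24, 25, 26} ∈ τ_X ✓.
Every preimage lies in τ_X, so f IS continuous.


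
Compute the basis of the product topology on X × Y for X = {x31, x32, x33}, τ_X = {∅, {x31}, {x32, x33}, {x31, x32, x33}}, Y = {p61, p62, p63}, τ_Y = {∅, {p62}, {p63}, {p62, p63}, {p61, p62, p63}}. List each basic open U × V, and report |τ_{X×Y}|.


Basis B = {∅ × ∅, {x31} × {p62}, {x31} × {p63}, {x31} × {p62, p63}, {x32, x33} × {p62}, {x32, x33} × {p63}, {x31} × {p61, p62, p63}, {x31, x32, x33} × {p62}, {x31, x32, x33} × {p63}, {x32, x33} × {p62, p63}, {x31, x32, x33} × {p62, p63}, {x32, x33} × {p61, p62, p63}, {x31, x32, x33} × {p61, p62, p63}}; |τ_{X×Y}| = 25.

Enumerate products U × V with U ∈ τ_X, V ∈ τ_Y (deduplicated):
  ∅ × ∅ = {} (∅)
  {x31} × {p62} = {(x31,p62)}
  {x31} × {p63} = {(x31,p63)}
  {x31} × {p62, p63} = {(x31,p62), (x31,p63)}
  {x32, x33} × {p62} = {(x32,p62), (x33,p62)}
  {x32, x33} × {p63} = {(x32,p63), (x33,p63)}
  {x31} × {p61, p62, p63} = {(x31,p61), (x31,p62), (x31,p63)}
  {x31, x32, x33} × {p62} = {(x31,p62), (x32,p62), (x33,p62)}
  {x31, x32, x33} × {p63} = {(x31,p63), (x32,p63), (x33,p63)}
  {x32, x33} × {p62, p63} = {(x32,p62), (x32,p63), (x33,p62), (x33,p63)}
  {x31, x32, x33} × {p62, p63} = {(x31,p62), (x31,p63), (x32,p62), (x32,p63), (x33,p62), (x33,p63)}
  {x32, x33} × {p61, p62, p63} = {(x32,p61), (x32,p62), (x32,p63), (x33,p61), (x33,p62), (x33,p63)}
  {x31, x32, x33} × {p61, p62, p63} = {(x31,p61), (x31,p62), (x31,p63), (x32,p61), (x32,p62), (x32,p63), (x33,p61), (x33,p62), (x33,p63)}
These 13 distinct sets form the basis B.
Close under arbitrary unions to get τ_{X×Y}; counting gives |τ_{X×Y}| = 25.


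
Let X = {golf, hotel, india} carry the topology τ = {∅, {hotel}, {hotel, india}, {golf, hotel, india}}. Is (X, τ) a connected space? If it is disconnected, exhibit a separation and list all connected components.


(X, τ) is connected.

Find clopen sets (U ∈ τ with X ∖ U ∈ τ):
  U = ∅, X ∖ U = {golf, hotel, india} — both open, so U is clopen.
  U = {golf, hotel, india}, X ∖ U = ∅ — both open, so U is clopen.
Only trivial clopens (∅ and X) exist, so (X, τ) is connected.
Compute connected components by grouping points that agree on all clopens:
  component: {golf, hotel, india}


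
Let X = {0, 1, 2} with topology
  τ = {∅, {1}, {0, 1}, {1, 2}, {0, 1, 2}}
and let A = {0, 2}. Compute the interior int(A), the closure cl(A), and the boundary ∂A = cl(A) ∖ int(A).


int(A) = ∅, cl(A) = {0, 2}, ∂A = {0, 2}.

Closed sets in (X, τ) are complements of opens:
  closed(X, τ) = {∅, {0}, {2}, {0, 2}, {0, 1, 2}}.
int(A) = ⋃ {U ∈ τ : U ⊆ A}. Opens contained in A: ∅.
Taking the union of these: int(A) = ∅.
cl(A) = ⋂ {C closed : A ⊆ C}. Closed sets containing A: {0, 2}, {0, 1, 2}.
Intersecting these: cl(A) = {0, 2}.
∂A = cl(A) ∖ int(A) = {0, 2} ∖ ∅ = {0, 2}.


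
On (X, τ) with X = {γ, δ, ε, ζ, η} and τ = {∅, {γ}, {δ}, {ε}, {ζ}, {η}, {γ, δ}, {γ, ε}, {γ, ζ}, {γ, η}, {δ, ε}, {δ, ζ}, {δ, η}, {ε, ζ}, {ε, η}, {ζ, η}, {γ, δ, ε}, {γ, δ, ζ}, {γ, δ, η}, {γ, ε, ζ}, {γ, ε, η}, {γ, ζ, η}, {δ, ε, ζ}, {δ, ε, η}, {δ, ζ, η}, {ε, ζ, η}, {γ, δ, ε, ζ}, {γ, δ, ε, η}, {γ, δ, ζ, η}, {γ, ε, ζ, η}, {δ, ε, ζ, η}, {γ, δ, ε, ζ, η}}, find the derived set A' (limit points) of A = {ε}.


A' = ∅

For each x ∈ X, list the open sets U ∈ τ with x ∈ U, then check whether U ∩ (A ∖ {x}) ≠ ∅ for every such U.
  x = γ: open {γ} ∋ x has {γ} ∩ (A ∖ {γ}) = ∅, so x is NOT a limit point.
  x = δ: open {δ} ∋ x has {δ} ∩ (A ∖ {δ}) = ∅, so x is NOT a limit point.
  x = ε: open {ε} ∋ x has {ε} ∩ (A ∖ {ε}) = ∅, so x is NOT a limit point.
  x = ζ: open {ζ} ∋ x has {ζ} ∩ (A ∖ {ζ}) = ∅, so x is NOT a limit point.
  x = η: open {η} ∋ x has {η} ∩ (A ∖ {η}) = ∅, so x is NOT a limit point.
Collecting: A' = ∅.


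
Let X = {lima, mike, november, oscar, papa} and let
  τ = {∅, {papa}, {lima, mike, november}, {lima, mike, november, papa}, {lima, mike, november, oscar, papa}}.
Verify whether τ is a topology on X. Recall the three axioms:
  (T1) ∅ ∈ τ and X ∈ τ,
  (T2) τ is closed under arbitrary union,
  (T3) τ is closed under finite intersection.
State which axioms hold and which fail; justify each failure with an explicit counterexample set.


τ IS a topology on X.

Axiom (T1): ∅ ∈ τ? Yes; X ∈ τ? Yes.
Axiom (T2/T3): check pairwise unions and intersections of members of τ.
All pairwise intersections and unions checked — each lies in τ. Therefore τ satisfies (T1), (T2), (T3): it IS a topology on X.


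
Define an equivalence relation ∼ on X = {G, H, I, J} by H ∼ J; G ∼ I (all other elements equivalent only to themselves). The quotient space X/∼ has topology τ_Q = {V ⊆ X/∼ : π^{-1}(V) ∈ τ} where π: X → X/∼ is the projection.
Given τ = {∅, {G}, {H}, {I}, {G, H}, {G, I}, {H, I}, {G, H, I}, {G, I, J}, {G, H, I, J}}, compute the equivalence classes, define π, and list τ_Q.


X/∼ = {[G=I], [H=J]}; |τ_Q| = 3.

Equivalence classes: [G=I], [H=J].
Quotient map π: X → X/∼ sends G ↦ [G=I], H ↦ [H=J], I ↦ [G=I], J ↦ [H=J].
For each subset V ⊆ X/∼, compute π^{-1}(V) ⊆ X and check whether π^{-1}(V) ∈ τ. V is open in τ_Q iff π^{-1}(V) ∈ τ.
  V = {}: π^{-1}(V) = ∅ ∈ τ ✓.
  V = {[G=I]}: π^{-1}(V) = {G, I} ∈ τ ✓.
  V = {[H=J]}: π^{-1}(V) = {H, J} ∉ τ ✗.
  V = {[G=I], [H=J]}: π^{-1}(V) = {G, H, I, J} ∈ τ ✓.
Open sets in the quotient: τ_Q = {{}, {[G=I]}, {[G=I], [H=J]}} (3 elements).


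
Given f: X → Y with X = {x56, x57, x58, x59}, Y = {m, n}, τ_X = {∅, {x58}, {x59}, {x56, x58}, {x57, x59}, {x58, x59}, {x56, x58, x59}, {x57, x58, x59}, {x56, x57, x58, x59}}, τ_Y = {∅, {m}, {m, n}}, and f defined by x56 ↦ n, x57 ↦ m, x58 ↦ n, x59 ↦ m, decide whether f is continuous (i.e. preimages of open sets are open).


f IS continuous.

Compute f^{-1}(U) for each U ∈ τ_Y:
  U = ∅: f^{-1}(U) = ∅ ∈ τ_X ✓.
  U = {m}: f^{-1}(U) = {x57, x59} ∈ τ_X ✓.
  U = {m, n}: f^{-1}(U) = {x56, x57, x58, x59} ∈ τ_X ✓.
Every preimage lies in τ_X, so f IS continuous.


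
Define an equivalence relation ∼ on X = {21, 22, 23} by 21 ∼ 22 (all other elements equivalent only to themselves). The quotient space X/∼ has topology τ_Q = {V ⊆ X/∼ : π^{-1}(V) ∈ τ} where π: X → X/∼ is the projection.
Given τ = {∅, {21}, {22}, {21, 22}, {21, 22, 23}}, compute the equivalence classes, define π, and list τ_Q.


X/∼ = {[21=22], [23]}; |τ_Q| = 3.

Equivalence classes: [21=22], [23].
Quotient map π: X → X/∼ sends 21 ↦ [21=22], 22 ↦ [21=22], 23 ↦ [23].
For each subset V ⊆ X/∼, compute π^{-1}(V) ⊆ X and check whether π^{-1}(V) ∈ τ. V is open in τ_Q iff π^{-1}(V) ∈ τ.
  V = {}: π^{-1}(V) = ∅ ∈ τ ✓.
  V = {[21=22]}: π^{-1}(V) = {21, 22} ∈ τ ✓.
  V = {[23]}: π^{-1}(V) = {23} ∉ τ ✗.
  V = {[21=22], [23]}: π^{-1}(V) = {21, 22, 23} ∈ τ ✓.
Open sets in the quotient: τ_Q = {{}, {[21=22]}, {[21=22], [23]}} (3 elements).


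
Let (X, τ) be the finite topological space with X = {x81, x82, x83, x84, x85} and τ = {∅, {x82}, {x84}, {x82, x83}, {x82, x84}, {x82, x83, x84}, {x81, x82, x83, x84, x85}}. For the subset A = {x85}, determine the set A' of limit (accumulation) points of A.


A' = {x81}

For each x ∈ X, list the open sets U ∈ τ with x ∈ U, then check whether U ∩ (A ∖ {x}) ≠ ∅ for every such U.
  x = x81: opens ∋ x are {x81, x82, x83, x84, x85}; each meets A ∖ {x81}, so x IS a limit point.
  x = x82: open {x82} ∋ x has {x82} ∩ (A ∖ {x82}) = ∅, so x is NOT a limit point.
  x = x83: open {x82, x83} ∋ x has {x82, x83} ∩ (A ∖ {x83}) = ∅, so x is NOT a limit point.
  x = x84: open {x84} ∋ x has {x84} ∩ (A ∖ {x84}) = ∅, so x is NOT a limit point.
  x = x85: open {x81, x82, x83, x84, x85} ∋ x has {x81, x82, x83, x84, x85} ∩ (A ∖ {x85}) = ∅, so x is NOT a limit point.
Collecting: A' = {x81}.


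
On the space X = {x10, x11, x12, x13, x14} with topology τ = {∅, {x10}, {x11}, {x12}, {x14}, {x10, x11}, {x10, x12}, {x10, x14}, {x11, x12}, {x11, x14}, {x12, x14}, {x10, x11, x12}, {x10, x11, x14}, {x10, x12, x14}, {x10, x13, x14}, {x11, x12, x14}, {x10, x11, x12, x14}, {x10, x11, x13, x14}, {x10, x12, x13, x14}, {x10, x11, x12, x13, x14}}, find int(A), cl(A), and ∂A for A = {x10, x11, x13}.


int(A) = {x10, x11}, cl(A) = {x10, x11, x13}, ∂A = {x13}.

Closed sets in (X, τ) are complements of opens:
  closed(X, τ) = {∅, {x11}, {x12}, {x13}, {x10, x13}, {x11, x12}, {x11, x13}, {x12, x13}, {x13, x14}, {x10, x11, x13}, {x10, x12, x13}, {x10, x13, x14}, {x11, x12, x13}, {x11, x13, x14}, {x12, x13, x14}, {x10, x11, x12, x13}, {x10, x11, x13, x14}, {x10, x12, x13, x14}, {x11, x12, x13, x14}, {x10, x11, x12, x13, x14}}.
int(A) = ⋃ {U ∈ τ : U ⊆ A}. Opens contained in A: ∅, {x10}, {x11}, {x10, x11}.
Taking the union of these: int(A) = {x10, x11}.
cl(A) = ⋂ {C closed : A ⊆ C}. Closed sets containing A: {x10, x11, x13}, {x10, x11, x12, x13}, {x10, x11, x13, x14}, {x10, x11, x12, x13, x14}.
Intersecting these: cl(A) = {x10, x11, x13}.
∂A = cl(A) ∖ int(A) = {x10, x11, x13} ∖ {x10, x11} = {x13}.


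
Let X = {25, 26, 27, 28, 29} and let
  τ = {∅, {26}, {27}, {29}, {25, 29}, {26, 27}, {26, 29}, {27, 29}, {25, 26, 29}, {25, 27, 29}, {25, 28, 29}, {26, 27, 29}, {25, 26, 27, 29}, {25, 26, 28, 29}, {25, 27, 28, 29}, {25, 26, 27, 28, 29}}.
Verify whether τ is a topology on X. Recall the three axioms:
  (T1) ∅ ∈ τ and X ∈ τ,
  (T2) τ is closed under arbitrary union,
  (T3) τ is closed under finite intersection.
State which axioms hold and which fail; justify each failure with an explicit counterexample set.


τ IS a topology on X.

Axiom (T1): ∅ ∈ τ? Yes; X ∈ τ? Yes.
Axiom (T2/T3): check pairwise unions and intersections of members of τ.
All pairwise intersections and unions checked — each lies in τ. Therefore τ satisfies (T1), (T2), (T3): it IS a topology on X.


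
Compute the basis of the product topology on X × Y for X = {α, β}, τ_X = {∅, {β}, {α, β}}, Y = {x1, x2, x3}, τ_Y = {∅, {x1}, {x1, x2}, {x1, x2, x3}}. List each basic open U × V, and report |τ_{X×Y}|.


Basis B = {∅ × ∅, {β} × {x1}, {α, β} × {x1}, {β} × {x1, x2}, {β} × {x1, x2, x3}, {α, β} × {x1, x2}, {α, β} × {x1, x2, x3}}; |τ_{X×Y}| = 10.

Enumerate products U × V with U ∈ τ_X, V ∈ τ_Y (deduplicated):
  ∅ × ∅ = {} (∅)
  {β} × {x1} = {(β,x1)}
  {α, β} × {x1} = {(α,x1), (β,x1)}
  {β} × {x1, x2} = {(β,x1), (β,x2)}
  {β} × {x1, x2, x3} = {(β,x1), (β,x2), (β,x3)}
  {α, β} × {x1, x2} = {(α,x1), (α,x2), (β,x1), (β,x2)}
  {α, β} × {x1, x2, x3} = {(α,x1), (α,x2), (α,x3), (β,x1), (β,x2), (β,x3)}
These 7 distinct sets form the basis B.
Close under arbitrary unions to get τ_{X×Y}; counting gives |τ_{X×Y}| = 10.


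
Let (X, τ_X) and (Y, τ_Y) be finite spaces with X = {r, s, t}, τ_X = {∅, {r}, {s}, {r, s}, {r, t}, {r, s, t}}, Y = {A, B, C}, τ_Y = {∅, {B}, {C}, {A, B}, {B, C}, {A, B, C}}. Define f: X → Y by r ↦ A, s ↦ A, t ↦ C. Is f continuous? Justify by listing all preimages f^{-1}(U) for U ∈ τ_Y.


f is NOT continuous.

Compute f^{-1}(U) for each U ∈ τ_Y:
  U = ∅: f^{-1}(U) = ∅ ∈ τ_X ✓.
  U = {B}: f^{-1}(U) = ∅ ∈ τ_X ✓.
  U = {C}: f^{-1}(U) = {t} ∉ τ_X ✗.
  U = {A, B}: f^{-1}(U) = {r, s} ∈ τ_X ✓.
  U = {B, C}: f^{-1}(U) = {t} ∉ τ_X ✗.
  U = {A, B, C}: f^{-1}(U) = {r, s, t} ∈ τ_X ✓.
Found U = {C} with f^{-1}(U) = {t} not in τ_X. Therefore f is NOT continuous.


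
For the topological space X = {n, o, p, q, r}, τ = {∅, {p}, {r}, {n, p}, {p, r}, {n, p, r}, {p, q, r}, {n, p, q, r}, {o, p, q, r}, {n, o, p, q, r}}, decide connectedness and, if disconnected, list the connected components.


(X, τ) is connected.

Find clopen sets (U ∈ τ with X ∖ U ∈ τ):
  U = ∅, X ∖ U = {n, o, p, q, r} — both open, so U is clopen.
  U = {n, o, p, q, r}, X ∖ U = ∅ — both open, so U is clopen.
Only trivial clopens (∅ and X) exist, so (X, τ) is connected.
Compute connected components by grouping points that agree on all clopens:
  component: {n, o, p, q, r}


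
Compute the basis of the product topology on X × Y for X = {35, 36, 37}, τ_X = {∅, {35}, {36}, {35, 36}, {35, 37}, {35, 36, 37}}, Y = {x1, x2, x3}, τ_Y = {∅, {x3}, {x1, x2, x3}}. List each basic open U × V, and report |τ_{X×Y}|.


Basis B = {∅ × ∅, {35} × {x3}, {36} × {x3}, {35, 36} × {x3}, {35, 37} × {x3}, {35} × {x1, x2, x3}, {35, 36, 37} × {x3}, {36} × {x1, x2, x3}, {35, 36} × {x1, x2, x3}, {35, 37} × {x1, x2, x3}, {35, 36, 37} × {x1, x2, x3}}; |τ_{X×Y}| = 18.

Enumerate products U × V with U ∈ τ_X, V ∈ τ_Y (deduplicated):
  ∅ × ∅ = {} (∅)
  {35} × {x3} = {(35,x3)}
  {36} × {x3} = {(36,x3)}
  {35, 36} × {x3} = {(35,x3), (36,x3)}
  {35, 37} × {x3} = {(35,x3), (37,x3)}
  {35} × {x1, x2, x3} = {(35,x1), (35,x2), (35,x3)}
  {35, 36, 37} × {x3} = {(35,x3), (36,x3), (37,x3)}
  {36} × {x1, x2, x3} = {(36,x1), (36,x2), (36,x3)}
  {35, 36} × {x1, x2, x3} = {(35,x1), (35,x2), (35,x3), (36,x1), (36,x2), (36,x3)}
  {35, 37} × {x1, x2, x3} = {(35,x1), (35,x2), (35,x3), (37,x1), (37,x2), (37,x3)}
  {35, 36, 37} × {x1, x2, x3} = {(35,x1), (35,x2), (35,x3), (36,x1), (36,x2), (36,x3), (37,x1), (37,x2), (37,x3)}
These 11 distinct sets form the basis B.
Close under arbitrary unions to get τ_{X×Y}; counting gives |τ_{X×Y}| = 18.


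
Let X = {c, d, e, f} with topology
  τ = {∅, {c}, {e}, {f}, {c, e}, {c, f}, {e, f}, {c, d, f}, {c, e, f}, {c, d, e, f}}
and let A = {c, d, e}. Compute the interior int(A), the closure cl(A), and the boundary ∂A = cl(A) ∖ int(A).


int(A) = {c, e}, cl(A) = {c, d, e}, ∂A = {d}.

Closed sets in (X, τ) are complements of opens:
  closed(X, τ) = {∅, {d}, {e}, {c, d}, {d, e}, {d, f}, {c, d, e}, {c, d, f}, {d, e, f}, {c, d, e, f}}.
int(A) = ⋃ {U ∈ τ : U ⊆ A}. Opens contained in A: ∅, {c}, {e}, {c, e}.
Taking the union of these: int(A) = {c, e}.
cl(A) = ⋂ {C closed : A ⊆ C}. Closed sets containing A: {c, d, e}, {c, d, e, f}.
Intersecting these: cl(A) = {c, d, e}.
∂A = cl(A) ∖ int(A) = {c, d, e} ∖ {c, e} = {d}.


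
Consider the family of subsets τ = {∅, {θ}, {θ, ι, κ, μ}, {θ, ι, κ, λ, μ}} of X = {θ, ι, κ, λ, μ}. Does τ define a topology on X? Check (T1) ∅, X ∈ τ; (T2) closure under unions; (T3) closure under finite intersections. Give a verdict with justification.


τ IS a topology on X.

Axiom (T1): ∅ ∈ τ? Yes; X ∈ τ? Yes.
Axiom (T2/T3): check pairwise unions and intersections of members of τ.
All pairwise intersections and unions checked — each lies in τ. Therefore τ satisfies (T1), (T2), (T3): it IS a topology on X.


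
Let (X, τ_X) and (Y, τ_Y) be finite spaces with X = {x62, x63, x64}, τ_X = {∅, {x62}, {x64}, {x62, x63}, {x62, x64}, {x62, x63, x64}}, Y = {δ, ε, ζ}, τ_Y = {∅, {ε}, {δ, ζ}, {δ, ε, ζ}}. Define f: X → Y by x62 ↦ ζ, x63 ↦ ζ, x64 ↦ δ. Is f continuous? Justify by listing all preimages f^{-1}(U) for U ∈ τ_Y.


f IS continuous.

Compute f^{-1}(U) for each U ∈ τ_Y:
  U = ∅: f^{-1}(U) = ∅ ∈ τ_X ✓.
  U = {ε}: f^{-1}(U) = ∅ ∈ τ_X ✓.
  U = {δ, ζ}: f^{-1}(U) = {x62, x63, x64} ∈ τ_X ✓.
  U = {δ, ε, ζ}: f^{-1}(U) = {x62, x63, x64} ∈ τ_X ✓.
Every preimage lies in τ_X, so f IS continuous.


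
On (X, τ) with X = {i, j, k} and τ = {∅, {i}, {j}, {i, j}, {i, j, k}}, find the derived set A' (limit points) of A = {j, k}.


A' = {k}

For each x ∈ X, list the open sets U ∈ τ with x ∈ U, then check whether U ∩ (A ∖ {x}) ≠ ∅ for every such U.
  x = i: open {i} ∋ x has {i} ∩ (A ∖ {i}) = ∅, so x is NOT a limit point.
  x = j: open {j} ∋ x has {j} ∩ (A ∖ {j}) = ∅, so x is NOT a limit point.
  x = k: opens ∋ x are {i, j, k}; each meets A ∖ {k}, so x IS a limit point.
Collecting: A' = {k}.


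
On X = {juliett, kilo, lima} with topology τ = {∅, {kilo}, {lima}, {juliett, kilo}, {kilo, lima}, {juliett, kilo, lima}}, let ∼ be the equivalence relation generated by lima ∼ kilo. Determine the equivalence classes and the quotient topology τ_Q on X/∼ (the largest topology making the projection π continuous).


X/∼ = {[juliett], [kilo=lima]}; |τ_Q| = 3.

Equivalence classes: [juliett], [kilo=lima].
Quotient map π: X → X/∼ sends juliett ↦ [juliett], kilo ↦ [kilo=lima], lima ↦ [kilo=lima].
For each subset V ⊆ X/∼, compute π^{-1}(V) ⊆ X and check whether π^{-1}(V) ∈ τ. V is open in τ_Q iff π^{-1}(V) ∈ τ.
  V = {}: π^{-1}(V) = ∅ ∈ τ ✓.
  V = {[juliett]}: π^{-1}(V) = {juliett} ∉ τ ✗.
  V = {[kilo=lima]}: π^{-1}(V) = {kilo, lima} ∈ τ ✓.
  V = {[juliett], [kilo=lima]}: π^{-1}(V) = {juliett, kilo, lima} ∈ τ ✓.
Open sets in the quotient: τ_Q = {{}, {[kilo=lima]}, {[juliett], [kilo=lima]}} (3 elements).


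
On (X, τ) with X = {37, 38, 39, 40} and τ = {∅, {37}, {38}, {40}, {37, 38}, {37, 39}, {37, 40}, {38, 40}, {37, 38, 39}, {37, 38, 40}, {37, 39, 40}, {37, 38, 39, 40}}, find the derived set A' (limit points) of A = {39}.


A' = ∅

For each x ∈ X, list the open sets U ∈ τ with x ∈ U, then check whether U ∩ (A ∖ {x}) ≠ ∅ for every such U.
  x = 37: open {37} ∋ x has {37} ∩ (A ∖ {37}) = ∅, so x is NOT a limit point.
  x = 38: open {38} ∋ x has {38} ∩ (A ∖ {38}) = ∅, so x is NOT a limit point.
  x = 39: open {37, 39} ∋ x has {37, 39} ∩ (A ∖ {39}) = ∅, so x is NOT a limit point.
  x = 40: open {40} ∋ x has {40} ∩ (A ∖ {40}) = ∅, so x is NOT a limit point.
Collecting: A' = ∅.


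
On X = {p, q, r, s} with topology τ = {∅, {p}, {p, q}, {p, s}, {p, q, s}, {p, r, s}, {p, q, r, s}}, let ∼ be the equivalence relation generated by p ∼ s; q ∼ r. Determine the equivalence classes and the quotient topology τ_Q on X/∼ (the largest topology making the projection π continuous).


X/∼ = {[p=s], [q=r]}; |τ_Q| = 3.

Equivalence classes: [p=s], [q=r].
Quotient map π: X → X/∼ sends p ↦ [p=s], q ↦ [q=r], r ↦ [q=r], s ↦ [p=s].
For each subset V ⊆ X/∼, compute π^{-1}(V) ⊆ X and check whether π^{-1}(V) ∈ τ. V is open in τ_Q iff π^{-1}(V) ∈ τ.
  V = {}: π^{-1}(V) = ∅ ∈ τ ✓.
  V = {[p=s]}: π^{-1}(V) = {p, s} ∈ τ ✓.
  V = {[q=r]}: π^{-1}(V) = {q, r} ∉ τ ✗.
  V = {[p=s], [q=r]}: π^{-1}(V) = {p, q, r, s} ∈ τ ✓.
Open sets in the quotient: τ_Q = {{}, {[p=s]}, {[p=s], [q=r]}} (3 elements).


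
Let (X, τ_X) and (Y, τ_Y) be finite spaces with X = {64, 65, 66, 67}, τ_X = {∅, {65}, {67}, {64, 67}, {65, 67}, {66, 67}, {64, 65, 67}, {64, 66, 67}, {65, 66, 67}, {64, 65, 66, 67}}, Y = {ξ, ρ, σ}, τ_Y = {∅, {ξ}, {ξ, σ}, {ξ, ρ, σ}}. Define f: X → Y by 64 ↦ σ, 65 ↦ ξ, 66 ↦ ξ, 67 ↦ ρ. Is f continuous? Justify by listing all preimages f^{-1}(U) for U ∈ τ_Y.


f is NOT continuous.

Compute f^{-1}(U) for each U ∈ τ_Y:
  U = ∅: f^{-1}(U) = ∅ ∈ τ_X ✓.
  U = {ξ}: f^{-1}(U) = {65, 66} ∉ τ_X ✗.
  U = {ξ, σ}: f^{-1}(U) = {64, 65, 66} ∉ τ_X ✗.
  U = {ξ, ρ, σ}: f^{-1}(U) = {64, 65, 66, 67} ∈ τ_X ✓.
Found U = {ξ} with f^{-1}(U) = {65, 66} not in τ_X. Therefore f is NOT continuous.


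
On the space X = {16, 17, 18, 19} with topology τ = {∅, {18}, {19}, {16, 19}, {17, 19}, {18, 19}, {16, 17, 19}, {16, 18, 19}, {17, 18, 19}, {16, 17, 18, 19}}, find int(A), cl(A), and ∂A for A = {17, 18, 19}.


int(A) = {17, 18, 19}, cl(A) = {16, 17, 18, 19}, ∂A = {16}.

Closed sets in (X, τ) are complements of opens:
  closed(X, τ) = {∅, {16}, {17}, {18}, {16, 17}, {16, 18}, {17, 18}, {16, 17, 18}, {16, 17, 19}, {16, 17, 18, 19}}.
int(A) = ⋃ {U ∈ τ : U ⊆ A}. Opens contained in A: ∅, {18}, {19}, {17, 19}, {18, 19}, {17, 18, 19}.
Taking the union of these: int(A) = {17, 18, 19}.
cl(A) = ⋂ {C closed : A ⊆ C}. Closed sets containing A: {16, 17, 18, 19}.
Intersecting these: cl(A) = {16, 17, 18, 19}.
∂A = cl(A) ∖ int(A) = {16, 17, 18, 19} ∖ {17, 18, 19} = {16}.


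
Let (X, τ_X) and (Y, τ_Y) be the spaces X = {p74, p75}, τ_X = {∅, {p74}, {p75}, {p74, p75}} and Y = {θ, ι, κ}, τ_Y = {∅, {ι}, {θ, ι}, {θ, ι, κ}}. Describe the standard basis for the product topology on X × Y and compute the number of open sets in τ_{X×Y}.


Basis B = {∅ × ∅, {p74} × {ι}, {p75} × {ι}, {p74} × {θ, ι}, {p74, p75} × {ι}, {p75} × {θ, ι}, {p74} × {θ, ι, κ}, {p75} × {θ, ι, κ}, {p74, p75} × {θ, ι}, {p74, p75} × {θ, ι, κ}}; |τ_{X×Y}| = 16.

Enumerate products U × V with U ∈ τ_X, V ∈ τ_Y (deduplicated):
  ∅ × ∅ = {} (∅)
  {p74} × {ι} = {(p74,ι)}
  {p75} × {ι} = {(p75,ι)}
  {p74} × {θ, ι} = {(p74,θ), (p74,ι)}
  {p74, p75} × {ι} = {(p74,ι), (p75,ι)}
  {p75} × {θ, ι} = {(p75,θ), (p75,ι)}
  {p74} × {θ, ι, κ} = {(p74,θ), (p74,ι), (p74,κ)}
  {p75} × {θ, ι, κ} = {(p75,θ), (p75,ι), (p75,κ)}
  {p74, p75} × {θ, ι} = {(p74,θ), (p74,ι), (p75,θ), (p75,ι)}
  {p74, p75} × {θ, ι, κ} = {(p74,θ), (p74,ι), (p74,κ), (p75,θ), (p75,ι), (p75,κ)}
These 10 distinct sets form the basis B.
Close under arbitrary unions to get τ_{X×Y}; counting gives |τ_{X×Y}| = 16.


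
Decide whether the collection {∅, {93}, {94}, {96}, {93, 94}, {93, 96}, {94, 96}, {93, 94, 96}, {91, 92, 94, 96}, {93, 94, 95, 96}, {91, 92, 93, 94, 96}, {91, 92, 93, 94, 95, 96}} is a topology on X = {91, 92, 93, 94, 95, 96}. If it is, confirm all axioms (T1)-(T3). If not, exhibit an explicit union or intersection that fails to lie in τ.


τ IS a topology on X.

Axiom (T1): ∅ ∈ τ? Yes; X ∈ τ? Yes.
Axiom (T2/T3): check pairwise unions and intersections of members of τ.
All pairwise intersections and unions checked — each lies in τ. Therefore τ satisfies (T1), (T2), (T3): it IS a topology on X.


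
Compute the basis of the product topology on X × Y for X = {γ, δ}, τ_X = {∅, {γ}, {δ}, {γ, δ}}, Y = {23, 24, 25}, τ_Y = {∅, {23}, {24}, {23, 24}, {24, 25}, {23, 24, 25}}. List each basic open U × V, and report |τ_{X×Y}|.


Basis B = {∅ × ∅, {γ} × {23}, {γ} × {24}, {δ} × {23}, {δ} × {24}, {γ} × {23, 24}, {γ, δ} × {23}, {γ} × {24, 25}, {γ, δ} × {24}, {δ} × {23, 24}, {δ} × {24, 25}, {γ} × {23, 24, 25}, {δ} × {23, 24, 25}, {γ, δ} × {23, 24}, {γ, δ} × {24, 25}, {γ, δ} × {23, 24, 25}}; |τ_{X×Y}| = 36.

Enumerate products U × V with U ∈ τ_X, V ∈ τ_Y (deduplicated):
  ∅ × ∅ = {} (∅)
  {γ} × {23} = {(γ,23)}
  {γ} × {24} = {(γ,24)}
  {δ} × {23} = {(δ,23)}
  {δ} × {24} = {(δ,24)}
  {γ} × {23, 24} = {(γ,23), (γ,24)}
  {γ, δ} × {23} = {(γ,23), (δ,23)}
  {γ} × {24, 25} = {(γ,24), (γ,25)}
  {γ, δ} × {24} = {(γ,24), (δ,24)}
  {δ} × {23, 24} = {(δ,23), (δ,24)}
  {δ} × {24, 25} = {(δ,24), (δ,25)}
  {γ} × {23, 24, 25} = {(γ,23), (γ,24), (γ,25)}
  {δ} × {23, 24, 25} = {(δ,23), (δ,24), (δ,25)}
  {γ, δ} × {23, 24} = {(γ,23), (γ,24), (δ,23), (δ,24)}
  {γ, δ} × {24, 25} = {(γ,24), (γ,25), (δ,24), (δ,25)}
  {γ, δ} × {23, 24, 25} = {(γ,23), (γ,24), (γ,25), (δ,23), (δ,24), (δ,25)}
These 16 distinct sets form the basis B.
Close under arbitrary unions to get τ_{X×Y}; counting gives |τ_{X×Y}| = 36.


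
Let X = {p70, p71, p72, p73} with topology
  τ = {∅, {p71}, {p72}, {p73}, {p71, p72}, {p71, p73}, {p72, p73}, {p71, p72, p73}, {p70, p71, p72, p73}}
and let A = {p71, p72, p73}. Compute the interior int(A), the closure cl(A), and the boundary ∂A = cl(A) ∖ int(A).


int(A) = {p71, p72, p73}, cl(A) = {p70, p71, p72, p73}, ∂A = {p70}.

Closed sets in (X, τ) are complements of opens:
  closed(X, τ) = {∅, {p70}, {p70, p71}, {p70, p72}, {p70, p73}, {p70, p71, p72}, {p70, p71, p73}, {p70, p72, p73}, {p70, p71, p72, p73}}.
int(A) = ⋃ {U ∈ τ : U ⊆ A}. Opens contained in A: ∅, {p71}, {p72}, {p73}, {p71, p72}, {p71, p73}, {p72, p73}, {p71, p72, p73}.
Taking the union of these: int(A) = {p71, p72, p73}.
cl(A) = ⋂ {C closed : A ⊆ C}. Closed sets containing A: {p70, p71, p72, p73}.
Intersecting these: cl(A) = {p70, p71, p72, p73}.
∂A = cl(A) ∖ int(A) = {p70, p71, p72, p73} ∖ {p71, p72, p73} = {p70}.


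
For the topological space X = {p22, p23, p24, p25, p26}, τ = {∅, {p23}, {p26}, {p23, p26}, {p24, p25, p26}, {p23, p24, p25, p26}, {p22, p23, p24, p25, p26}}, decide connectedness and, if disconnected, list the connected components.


(X, τ) is connected.

Find clopen sets (U ∈ τ with X ∖ U ∈ τ):
  U = ∅, X ∖ U = {p22, p23, p24, p25, p26} — both open, so U is clopen.
  U = {p22, p23, p24, p25, p26}, X ∖ U = ∅ — both open, so U is clopen.
Only trivial clopens (∅ and X) exist, so (X, τ) is connected.
Compute connected components by grouping points that agree on all clopens:
  component: {p22, p23, p24, p25, p26}


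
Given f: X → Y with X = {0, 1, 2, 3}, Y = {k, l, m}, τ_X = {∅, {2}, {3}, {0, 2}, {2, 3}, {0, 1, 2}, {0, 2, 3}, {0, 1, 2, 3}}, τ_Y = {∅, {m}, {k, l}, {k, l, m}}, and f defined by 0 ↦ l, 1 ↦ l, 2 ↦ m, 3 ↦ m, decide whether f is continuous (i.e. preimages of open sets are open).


f is NOT continuous.

Compute f^{-1}(U) for each U ∈ τ_Y:
  U = ∅: f^{-1}(U) = ∅ ∈ τ_X ✓.
  U = {m}: f^{-1}(U) = {2, 3} ∈ τ_X ✓.
  U = {k, l}: f^{-1}(U) = {0, 1} ∉ τ_X ✗.
  U = {k, l, m}: f^{-1}(U) = {0, 1, 2, 3} ∈ τ_X ✓.
Found U = {k, l} with f^{-1}(U) = {0, 1} not in τ_X. Therefore f is NOT continuous.


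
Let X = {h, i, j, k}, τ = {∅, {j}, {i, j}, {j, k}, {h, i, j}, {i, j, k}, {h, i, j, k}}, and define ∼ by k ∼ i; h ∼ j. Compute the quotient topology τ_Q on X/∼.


X/∼ = {[h=j], [i=k]}; |τ_Q| = 2.

Equivalence classes: [h=j], [i=k].
Quotient map π: X → X/∼ sends h ↦ [h=j], i ↦ [i=k], j ↦ [h=j], k ↦ [i=k].
For each subset V ⊆ X/∼, compute π^{-1}(V) ⊆ X and check whether π^{-1}(V) ∈ τ. V is open in τ_Q iff π^{-1}(V) ∈ τ.
  V = {}: π^{-1}(V) = ∅ ∈ τ ✓.
  V = {[h=j]}: π^{-1}(V) = {h, j} ∉ τ ✗.
  V = {[i=k]}: π^{-1}(V) = {i, k} ∉ τ ✗.
  V = {[h=j], [i=k]}: π^{-1}(V) = {h, i, j, k} ∈ τ ✓.
Open sets in the quotient: τ_Q = {{}, {[h=j], [i=k]}} (2 elements).


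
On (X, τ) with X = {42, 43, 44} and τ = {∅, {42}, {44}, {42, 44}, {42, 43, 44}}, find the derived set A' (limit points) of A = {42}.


A' = {43}

For each x ∈ X, list the open sets U ∈ τ with x ∈ U, then check whether U ∩ (A ∖ {x}) ≠ ∅ for every such U.
  x = 42: open {42} ∋ x has {42} ∩ (A ∖ {42}) = ∅, so x is NOT a limit point.
  x = 43: opens ∋ x are {42, 43, 44}; each meets A ∖ {43}, so x IS a limit point.
  x = 44: open {44} ∋ x has {44} ∩ (A ∖ {44}) = ∅, so x is NOT a limit point.
Collecting: A' = {43}.


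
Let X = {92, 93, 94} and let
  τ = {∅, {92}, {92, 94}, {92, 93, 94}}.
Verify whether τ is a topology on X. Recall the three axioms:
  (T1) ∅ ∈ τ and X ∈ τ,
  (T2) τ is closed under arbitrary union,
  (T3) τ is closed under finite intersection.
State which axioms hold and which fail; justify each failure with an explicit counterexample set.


τ IS a topology on X.

Axiom (T1): ∅ ∈ τ? Yes; X ∈ τ? Yes.
Axiom (T2/T3): check pairwise unions and intersections of members of τ.
All pairwise intersections and unions checked — each lies in τ. Therefore τ satisfies (T1), (T2), (T3): it IS a topology on X.


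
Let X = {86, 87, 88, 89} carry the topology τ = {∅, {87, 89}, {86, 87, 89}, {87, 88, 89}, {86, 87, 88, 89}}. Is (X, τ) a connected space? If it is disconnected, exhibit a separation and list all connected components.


(X, τ) is connected.

Find clopen sets (U ∈ τ with X ∖ U ∈ τ):
  U = ∅, X ∖ U = {86, 87, 88, 89} — both open, so U is clopen.
  U = {86, 87, 88, 89}, X ∖ U = ∅ — both open, so U is clopen.
Only trivial clopens (∅ and X) exist, so (X, τ) is connected.
Compute connected components by grouping points that agree on all clopens:
  component: {86, 87, 88, 89}


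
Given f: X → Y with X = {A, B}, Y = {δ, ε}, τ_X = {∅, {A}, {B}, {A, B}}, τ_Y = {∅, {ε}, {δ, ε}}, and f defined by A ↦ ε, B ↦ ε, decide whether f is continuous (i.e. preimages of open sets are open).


f IS continuous.

Compute f^{-1}(U) for each U ∈ τ_Y:
  U = ∅: f^{-1}(U) = ∅ ∈ τ_X ✓.
  U = {ε}: f^{-1}(U) = {A, B} ∈ τ_X ✓.
  U = {δ, ε}: f^{-1}(U) = {A, B} ∈ τ_X ✓.
Every preimage lies in τ_X, so f IS continuous.


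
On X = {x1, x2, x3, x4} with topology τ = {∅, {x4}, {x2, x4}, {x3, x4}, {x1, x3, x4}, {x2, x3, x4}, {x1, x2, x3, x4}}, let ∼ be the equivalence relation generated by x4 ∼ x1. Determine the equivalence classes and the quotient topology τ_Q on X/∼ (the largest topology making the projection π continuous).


X/∼ = {[x1=x4], [x2], [x3]}; |τ_Q| = 3.

Equivalence classes: [x1=x4], [x2], [x3].
Quotient map π: X → X/∼ sends x1 ↦ [x1=x4], x2 ↦ [x2], x3 ↦ [x3], x4 ↦ [x1=x4].
For each subset V ⊆ X/∼, compute π^{-1}(V) ⊆ X and check whether π^{-1}(V) ∈ τ. V is open in τ_Q iff π^{-1}(V) ∈ τ.
  V = {}: π^{-1}(V) = ∅ ∈ τ ✓.
  V = {[x1=x4]}: π^{-1}(V) = {x1, x4} ∉ τ ✗.
  V = {[x2]}: π^{-1}(V) = {x2} ∉ τ ✗.
  V = {[x1=x4], [x2]}: π^{-1}(V) = {x1, x2, x4} ∉ τ ✗.
  V = {[x3]}: π^{-1}(V) = {x3} ∉ τ ✗.
  V = {[x1=x4], [x3]}: π^{-1}(V) = {x1, x3, x4} ∈ τ ✓.
  V = {[x2], [x3]}: π^{-1}(V) = {x2, x3} ∉ τ ✗.
  V = {[x1=x4], [x2], [x3]}: π^{-1}(V) = {x1, x2, x3, x4} ∈ τ ✓.
Open sets in the quotient: τ_Q = {{}, {[x1=x4], [x3]}, {[x1=x4], [x2], [x3]}} (3 elements).


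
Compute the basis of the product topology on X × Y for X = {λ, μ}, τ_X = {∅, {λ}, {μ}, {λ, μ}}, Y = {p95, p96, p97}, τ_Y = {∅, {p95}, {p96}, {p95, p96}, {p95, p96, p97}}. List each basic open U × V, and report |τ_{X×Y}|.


Basis B = {∅ × ∅, {λ} × {p95}, {λ} × {p96}, {μ} × {p95}, {μ} × {p96}, {λ} × {p95, p96}, {λ, μ} × {p95}, {λ, μ} × {p96}, {μ} × {p95, p96}, {λ} × {p95, p96, p97}, {μ} × {p95, p96, p97}, {λ, μ} × {p95, p96}, {λ, μ} × {p95, p96, p97}}; |τ_{X×Y}| = 25.

Enumerate products U × V with U ∈ τ_X, V ∈ τ_Y (deduplicated):
  ∅ × ∅ = {} (∅)
  {λ} × {p95} = {(λ,p95)}
  {λ} × {p96} = {(λ,p96)}
  {μ} × {p95} = {(μ,p95)}
  {μ} × {p96} = {(μ,p96)}
  {λ} × {p95, p96} = {(λ,p95), (λ,p96)}
  {λ, μ} × {p95} = {(λ,p95), (μ,p95)}
  {λ, μ} × {p96} = {(λ,p96), (μ,p96)}
  {μ} × {p95, p96} = {(μ,p95), (μ,p96)}
  {λ} × {p95, p96, p97} = {(λ,p95), (λ,p96), (λ,p97)}
  {μ} × {p95, p96, p97} = {(μ,p95), (μ,p96), (μ,p97)}
  {λ, μ} × {p95, p96} = {(λ,p95), (λ,p96), (μ,p95), (μ,p96)}
  {λ, μ} × {p95, p96, p97} = {(λ,p95), (λ,p96), (λ,p97), (μ,p95), (μ,p96), (μ,p97)}
These 13 distinct sets form the basis B.
Close under arbitrary unions to get τ_{X×Y}; counting gives |τ_{X×Y}| = 25.


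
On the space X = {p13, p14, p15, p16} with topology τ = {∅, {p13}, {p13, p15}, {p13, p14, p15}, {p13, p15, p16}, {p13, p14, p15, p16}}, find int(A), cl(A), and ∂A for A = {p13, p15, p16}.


int(A) = {p13, p15, p16}, cl(A) = {p13, p14, p15, p16}, ∂A = {p14}.

Closed sets in (X, τ) are complements of opens:
  closed(X, τ) = {∅, {p14}, {p16}, {p14, p16}, {p14, p15, p16}, {p13, p14, p15, p16}}.
int(A) = ⋃ {U ∈ τ : U ⊆ A}. Opens contained in A: ∅, {p13}, {p13, p15}, {p13, p15, p16}.
Taking the union of these: int(A) = {p13, p15, p16}.
cl(A) = ⋂ {C closed : A ⊆ C}. Closed sets containing A: {p13, p14, p15, p16}.
Intersecting these: cl(A) = {p13, p14, p15, p16}.
∂A = cl(A) ∖ int(A) = {p13, p14, p15, p16} ∖ {p13, p15, p16} = {p14}.


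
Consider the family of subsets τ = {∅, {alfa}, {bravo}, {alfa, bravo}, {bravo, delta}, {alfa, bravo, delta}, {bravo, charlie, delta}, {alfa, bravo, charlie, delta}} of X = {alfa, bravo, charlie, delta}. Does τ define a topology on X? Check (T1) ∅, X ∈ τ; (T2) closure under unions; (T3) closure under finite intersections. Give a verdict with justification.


τ IS a topology on X.

Axiom (T1): ∅ ∈ τ? Yes; X ∈ τ? Yes.
Axiom (T2/T3): check pairwise unions and intersections of members of τ.
All pairwise intersections and unions checked — each lies in τ. Therefore τ satisfies (T1), (T2), (T3): it IS a topology on X.


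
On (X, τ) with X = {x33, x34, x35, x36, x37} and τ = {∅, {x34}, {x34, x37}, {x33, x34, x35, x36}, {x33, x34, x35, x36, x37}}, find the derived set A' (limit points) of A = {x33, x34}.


A' = {x33, x35, x36, x37}

For each x ∈ X, list the open sets U ∈ τ with x ∈ U, then check whether U ∩ (A ∖ {x}) ≠ ∅ for every such U.
  x = x33: opens ∋ x are {x33, x34, x35, x36}, {x33, x34, x35, x36, x37}; each meets A ∖ {x33}, so x IS a limit point.
  x = x34: open {x34} ∋ x has {x34} ∩ (A ∖ {x34}) = ∅, so x is NOT a limit point.
  x = x35: opens ∋ x are {x33, x34, x35, x36}, {x33, x34, x35, x36, x37}; each meets A ∖ {x35}, so x IS a limit point.
  x = x36: opens ∋ x are {x33, x34, x35, x36}, {x33, x34, x35, x36, x37}; each meets A ∖ {x36}, so x IS a limit point.
  x = x37: opens ∋ x are {x34, x37}, {x33, x34, x35, x36, x37}; each meets A ∖ {x37}, so x IS a limit point.
Collecting: A' = {x33, x35, x36, x37}.


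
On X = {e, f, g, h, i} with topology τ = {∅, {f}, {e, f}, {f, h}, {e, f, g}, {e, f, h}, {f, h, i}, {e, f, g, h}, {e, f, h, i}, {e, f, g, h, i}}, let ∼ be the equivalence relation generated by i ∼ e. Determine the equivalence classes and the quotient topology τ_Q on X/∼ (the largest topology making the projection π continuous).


X/∼ = {[e=i], [f], [g], [h]}; |τ_Q| = 5.

Equivalence classes: [e=i], [f], [g], [h].
Quotient map π: X → X/∼ sends e ↦ [e=i], f ↦ [f], g ↦ [g], h ↦ [h], i ↦ [e=i].
For each subset V ⊆ X/∼, compute π^{-1}(V) ⊆ X and check whether π^{-1}(V) ∈ τ. V is open in τ_Q iff π^{-1}(V) ∈ τ.
  V = {}: π^{-1}(V) = ∅ ∈ τ ✓.
  V = {[e=i]}: π^{-1}(V) = {e, i} ∉ τ ✗.
  V = {[f]}: π^{-1}(V) = {f} ∈ τ ✓.
  V = {[e=i], [f]}: π^{-1}(V) = {e, f, i} ∉ τ ✗.
  V = {[g]}: π^{-1}(V) = {g} ∉ τ ✗.
  V = {[e=i], [g]}: π^{-1}(V) = {e, g, i} ∉ τ ✗.
  V = {[f], [g]}: π^{-1}(V) = {f, g} ∉ τ ✗.
  V = {[e=i], [f], [g]}: π^{-1}(V) = {e, f, g, i} ∉ τ ✗.
  V = {[h]}: π^{-1}(V) = {h} ∉ τ ✗.
  V = {[e=i], [h]}: π^{-1}(V) = {e, h, i} ∉ τ ✗.
  V = {[f], [h]}: π^{-1}(V) = {f, h} ∈ τ ✓.
  V = {[e=i], [f], [h]}: π^{-1}(V) = {e, f, h, i} ∈ τ ✓.
  V = {[g], [h]}: π^{-1}(V) = {g, h} ∉ τ ✗.
  V = {[e=i], [g], [h]}: π^{-1}(V) = {e, g, h, i} ∉ τ ✗.
  V = {[f], [g], [h]}: π^{-1}(V) = {f, g, h} ∉ τ ✗.
  V = {[e=i], [f], [g], [h]}: π^{-1}(V) = {e, f, g, h, i} ∈ τ ✓.
Open sets in the quotient: τ_Q = {{}, {[f]}, {[f], [h]}, {[e=i], [f], [h]}, {[e=i], [f], [g], [h]}} (5 elements).
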